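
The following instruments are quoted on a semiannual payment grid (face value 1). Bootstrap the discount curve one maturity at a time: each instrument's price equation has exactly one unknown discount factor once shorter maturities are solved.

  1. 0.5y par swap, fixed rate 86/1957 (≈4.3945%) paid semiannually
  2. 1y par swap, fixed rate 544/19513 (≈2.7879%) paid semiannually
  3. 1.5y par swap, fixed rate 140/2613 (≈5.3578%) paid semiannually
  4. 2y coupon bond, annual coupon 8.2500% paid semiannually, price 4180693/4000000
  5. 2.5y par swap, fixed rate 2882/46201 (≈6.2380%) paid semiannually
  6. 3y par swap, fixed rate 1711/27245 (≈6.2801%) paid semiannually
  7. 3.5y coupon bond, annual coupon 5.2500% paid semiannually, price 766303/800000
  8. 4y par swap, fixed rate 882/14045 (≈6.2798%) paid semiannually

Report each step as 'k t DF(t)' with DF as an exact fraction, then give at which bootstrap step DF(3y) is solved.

1 1/2 1957/2000
2 1 608/625
3 3/2 923/1000
4 2 8899/10000
5 5/2 8559/10000
6 3 8289/10000
7 7/2 397/500
8 4 1559/2000
DF(3y) is solved at step 6

step 1 [0.5y] swap r/2=43/1957: DF=(1 − 43/1957·(0))/(1+43/1957) = 1957/2000 ≈ 0.978500
step 2 [1y] swap r/2=272/19513: DF=(1 − 272/19513·(0.978500))/(1+272/19513) = 608/625 ≈ 0.972800
step 3 [1.5y] swap r/2=70/2613: DF=(1 − 70/2613·(0.978500+0.972800))/(1+70/2613) = 923/1000 ≈ 0.923000
step 4 [2y] bond c/2=33/800: DF=(4180693/4000000 − 33/800·(0.978500+0.972800+0.923000))/(1+33/800) = 8899/10000 ≈ 0.889900
step 5 [2.5y] swap r/2=1441/46201: DF=(1 − 1441/46201·(0.978500+0.972800+0.923000+0.889900))/(1+1441/46201) = 8559/10000 ≈ 0.855900
step 6 [3y] swap r/2=1711/54490: DF=(1 − 1711/54490·(0.978500+0.972800+0.923000+0.889900+0.855900))/(1+1711/54490) = 8289/10000 ≈ 0.828900
step 7 [3.5y] bond c/2=21/800: DF=(766303/800000 − 21/800·(0.978500+0.972800+0.923000+0.889900+0.855900+0.828900))/(1+21/800) = 397/500 ≈ 0.794000
step 8 [4y] swap r/2=441/14045: DF=(1 − 441/14045·(0.978500+0.972800+0.923000+0.889900+0.855900+0.828900+0.794000))/(1+441/14045) = 1559/2000 ≈ 0.779500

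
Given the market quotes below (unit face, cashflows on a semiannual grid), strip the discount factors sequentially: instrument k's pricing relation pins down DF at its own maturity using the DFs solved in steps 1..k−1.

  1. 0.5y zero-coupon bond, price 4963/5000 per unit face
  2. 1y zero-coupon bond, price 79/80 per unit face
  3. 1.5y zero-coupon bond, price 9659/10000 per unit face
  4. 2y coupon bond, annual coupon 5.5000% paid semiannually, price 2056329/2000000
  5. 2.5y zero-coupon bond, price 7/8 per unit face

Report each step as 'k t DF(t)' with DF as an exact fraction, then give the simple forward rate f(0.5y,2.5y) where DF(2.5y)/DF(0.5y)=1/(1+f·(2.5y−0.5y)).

1 1/2 4963/5000
2 1 79/80
3 3/2 9659/10000
4 2 4609/5000
5 5/2 7/8
f(0.5y,2.5y) = ((4963/5000)/(7/8) − 1)/(2) = 42/625 ≈ 6.7200%

step 1 [0.5y] zero: DF = P = 4963/5000 ≈ 0.992600
step 2 [1y] zero: DF = P = 79/80 ≈ 0.987500
step 3 [1.5y] zero: DF = P = 9659/10000 ≈ 0.965900
step 4 [2y] bond c/2=11/400: DF=(2056329/2000000 − 11/400·(0.992600+0.987500+0.965900))/(1+11/400) = 4609/5000 ≈ 0.921800
step 5 [2.5y] zero: DF = P = 7/8 ≈ 0.875000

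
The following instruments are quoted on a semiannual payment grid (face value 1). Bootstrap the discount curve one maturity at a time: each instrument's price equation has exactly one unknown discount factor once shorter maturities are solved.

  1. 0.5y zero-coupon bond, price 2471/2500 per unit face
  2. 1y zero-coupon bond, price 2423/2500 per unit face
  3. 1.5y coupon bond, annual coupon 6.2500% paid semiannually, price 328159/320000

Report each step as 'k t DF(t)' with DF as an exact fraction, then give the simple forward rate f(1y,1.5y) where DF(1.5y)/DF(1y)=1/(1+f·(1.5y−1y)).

step 1 [0.5y] zero: DF = P = 2471/2500 ≈ 0.988400
step 2 [1y] zero: DF = P = 2423/2500 ≈ 0.969200
step 3 [1.5y] bond c/2=1/32: DF=(328159/320000 − 1/32·(0.988400+0.969200))/(1+1/32) = 9351/10000 ≈ 0.935100

1 1/2 2471/2500
2 1 2423/2500
3 3/2 9351/10000
f(1y,1.5y) = ((2423/2500)/(9351/10000) − 1)/(1/2) = 682/9351 ≈ 7.2933%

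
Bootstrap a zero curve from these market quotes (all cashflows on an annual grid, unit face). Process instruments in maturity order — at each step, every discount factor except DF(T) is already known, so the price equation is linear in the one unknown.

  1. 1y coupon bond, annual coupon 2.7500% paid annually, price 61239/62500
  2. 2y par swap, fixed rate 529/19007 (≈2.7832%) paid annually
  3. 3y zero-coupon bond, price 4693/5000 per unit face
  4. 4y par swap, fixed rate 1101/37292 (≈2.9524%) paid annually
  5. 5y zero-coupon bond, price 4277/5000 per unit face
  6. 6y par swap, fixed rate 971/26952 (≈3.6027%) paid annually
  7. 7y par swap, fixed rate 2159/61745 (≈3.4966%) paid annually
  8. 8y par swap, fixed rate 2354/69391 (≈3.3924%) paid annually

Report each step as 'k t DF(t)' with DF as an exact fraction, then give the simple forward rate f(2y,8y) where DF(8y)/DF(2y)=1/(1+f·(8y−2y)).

1 1 596/625
2 2 9471/10000
3 3 4693/5000
4 4 8899/10000
5 5 4277/5000
6 6 4029/5000
7 7 7841/10000
8 8 3823/5000
f(2y,8y) = ((9471/10000)/(3823/5000) − 1)/(6) = 1825/45876 ≈ 3.9781%

step 1 [1y] bond c/1=11/400: DF=(61239/62500 − 11/400·(0))/(1+11/400) = 596/625 ≈ 0.953600
step 2 [2y] swap r/1=529/19007: DF=(1 − 529/19007·(0.953600))/(1+529/19007) = 9471/10000 ≈ 0.947100
step 3 [3y] zero: DF = P = 4693/5000 ≈ 0.938600
step 4 [4y] swap r/1=1101/37292: DF=(1 − 1101/37292·(0.953600+0.947100+0.938600))/(1+1101/37292) = 8899/10000 ≈ 0.889900
step 5 [5y] zero: DF = P = 4277/5000 ≈ 0.855400
step 6 [6y] swap r/1=971/26952: DF=(1 − 971/26952·(0.953600+0.947100+0.938600+0.889900+0.855400))/(1+971/26952) = 4029/5000 ≈ 0.805800
step 7 [7y] swap r/1=2159/61745: DF=(1 − 2159/61745·(0.953600+0.947100+0.938600+0.889900+0.855400+0.805800))/(1+2159/61745) = 7841/10000 ≈ 0.784100
step 8 [8y] swap r/1=2354/69391: DF=(1 − 2354/69391·(0.953600+0.947100+0.938600+0.889900+0.855400+0.805800+0.784100))/(1+2354/69391) = 3823/5000 ≈ 0.764600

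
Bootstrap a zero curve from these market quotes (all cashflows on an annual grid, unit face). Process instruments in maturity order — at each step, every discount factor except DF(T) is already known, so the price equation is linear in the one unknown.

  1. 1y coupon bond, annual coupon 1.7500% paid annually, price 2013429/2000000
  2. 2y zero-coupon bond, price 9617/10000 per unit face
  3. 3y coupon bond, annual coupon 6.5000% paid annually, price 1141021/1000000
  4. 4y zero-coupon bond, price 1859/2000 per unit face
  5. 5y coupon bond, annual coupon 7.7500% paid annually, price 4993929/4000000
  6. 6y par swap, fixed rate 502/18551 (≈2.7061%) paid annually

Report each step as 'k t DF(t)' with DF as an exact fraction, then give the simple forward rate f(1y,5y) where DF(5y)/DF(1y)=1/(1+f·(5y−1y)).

1 1 4947/5000
2 2 9617/10000
3 3 9523/10000
4 4 1859/2000
5 5 883/1000
6 6 4247/5000
f(1y,5y) = ((4947/5000)/(883/1000) − 1)/(4) = 133/4415 ≈ 3.0125%

step 1 [1y] bond c/1=7/400: DF=(2013429/2000000 − 7/400·(0))/(1+7/400) = 4947/5000 ≈ 0.989400
step 2 [2y] zero: DF = P = 9617/10000 ≈ 0.961700
step 3 [3y] bond c/1=13/200: DF=(1141021/1000000 − 13/200·(0.989400+0.961700))/(1+13/200) = 9523/10000 ≈ 0.952300
step 4 [4y] zero: DF = P = 1859/2000 ≈ 0.929500
step 5 [5y] bond c/1=31/400: DF=(4993929/4000000 − 31/400·(0.989400+0.961700+0.952300+0.929500))/(1+31/400) = 883/1000 ≈ 0.883000
step 6 [6y] swap r/1=502/18551: DF=(1 − 502/18551·(0.989400+0.961700+0.952300+0.929500+0.883000))/(1+502/18551) = 4247/5000 ≈ 0.849400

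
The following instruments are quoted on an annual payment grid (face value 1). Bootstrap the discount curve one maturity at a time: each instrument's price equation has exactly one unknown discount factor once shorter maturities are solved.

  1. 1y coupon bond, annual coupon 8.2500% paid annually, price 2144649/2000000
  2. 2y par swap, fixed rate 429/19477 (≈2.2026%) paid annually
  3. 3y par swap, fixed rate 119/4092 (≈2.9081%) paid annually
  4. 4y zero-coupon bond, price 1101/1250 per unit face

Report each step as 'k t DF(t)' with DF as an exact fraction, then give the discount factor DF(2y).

step 1 [1y] bond c/1=33/400: DF=(2144649/2000000 − 33/400·(0))/(1+33/400) = 4953/5000 ≈ 0.990600
step 2 [2y] swap r/1=429/19477: DF=(1 − 429/19477·(0.990600))/(1+429/19477) = 9571/10000 ≈ 0.957100
step 3 [3y] swap r/1=119/4092: DF=(1 − 119/4092·(0.990600+0.957100))/(1+119/4092) = 9167/10000 ≈ 0.916700
step 4 [4y] zero: DF = P = 1101/1250 ≈ 0.880800

1 1 4953/5000
2 2 9571/10000
3 3 9167/10000
4 4 1101/1250
DF(2y) = 9571/10000 ≈ 0.957100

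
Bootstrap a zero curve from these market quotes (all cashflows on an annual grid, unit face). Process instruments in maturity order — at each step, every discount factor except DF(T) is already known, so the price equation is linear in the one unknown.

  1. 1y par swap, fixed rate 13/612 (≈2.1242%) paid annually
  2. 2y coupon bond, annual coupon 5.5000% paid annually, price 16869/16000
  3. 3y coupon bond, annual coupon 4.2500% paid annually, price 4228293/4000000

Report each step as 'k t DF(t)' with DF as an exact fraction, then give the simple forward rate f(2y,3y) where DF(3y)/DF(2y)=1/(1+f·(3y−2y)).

step 1 [1y] swap r/1=13/612: DF=(1 − 13/612·(0))/(1+13/612) = 612/625 ≈ 0.979200
step 2 [2y] bond c/1=11/200: DF=(16869/16000 − 11/200·(0.979200))/(1+11/200) = 9483/10000 ≈ 0.948300
step 3 [3y] bond c/1=17/400: DF=(4228293/4000000 − 17/400·(0.979200+0.948300))/(1+17/400) = 4677/5000 ≈ 0.935400

1 1 612/625
2 2 9483/10000
3 3 4677/5000
f(2y,3y) = ((9483/10000)/(4677/5000) − 1)/(1) = 43/3118 ≈ 1.3791%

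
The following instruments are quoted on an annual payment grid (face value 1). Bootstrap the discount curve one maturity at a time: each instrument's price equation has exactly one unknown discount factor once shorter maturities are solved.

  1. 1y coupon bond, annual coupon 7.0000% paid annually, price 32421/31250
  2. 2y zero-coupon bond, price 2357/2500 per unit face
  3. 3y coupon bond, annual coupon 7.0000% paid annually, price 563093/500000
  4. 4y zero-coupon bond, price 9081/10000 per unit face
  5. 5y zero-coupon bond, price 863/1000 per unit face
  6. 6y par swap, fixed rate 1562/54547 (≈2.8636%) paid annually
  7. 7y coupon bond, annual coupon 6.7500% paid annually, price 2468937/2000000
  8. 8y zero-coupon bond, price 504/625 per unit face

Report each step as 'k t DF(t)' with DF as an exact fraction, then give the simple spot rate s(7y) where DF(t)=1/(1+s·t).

step 1 [1y] bond c/1=7/100: DF=(32421/31250 − 7/100·(0))/(1+7/100) = 606/625 ≈ 0.969600
step 2 [2y] zero: DF = P = 2357/2500 ≈ 0.942800
step 3 [3y] bond c/1=7/100: DF=(563093/500000 − 7/100·(0.969600+0.942800))/(1+7/100) = 4637/5000 ≈ 0.927400
step 4 [4y] zero: DF = P = 9081/10000 ≈ 0.908100
step 5 [5y] zero: DF = P = 863/1000 ≈ 0.863000
step 6 [6y] swap r/1=1562/54547: DF=(1 − 1562/54547·(0.969600+0.942800+0.927400+0.908100+0.863000))/(1+1562/54547) = 4219/5000 ≈ 0.843800
step 7 [7y] bond c/1=27/400: DF=(2468937/2000000 − 27/400·(0.969600+0.942800+0.927400+0.908100+0.863000+0.843800))/(1+27/400) = 1623/2000 ≈ 0.811500
step 8 [8y] zero: DF = P = 504/625 ≈ 0.806400

1 1 606/625
2 2 2357/2500
3 3 4637/5000
4 4 9081/10000
5 5 863/1000
6 6 4219/5000
7 7 1623/2000
8 8 504/625
s(7y) = (1/(1623/2000) − 1)/(7) = 377/11361 ≈ 3.3184%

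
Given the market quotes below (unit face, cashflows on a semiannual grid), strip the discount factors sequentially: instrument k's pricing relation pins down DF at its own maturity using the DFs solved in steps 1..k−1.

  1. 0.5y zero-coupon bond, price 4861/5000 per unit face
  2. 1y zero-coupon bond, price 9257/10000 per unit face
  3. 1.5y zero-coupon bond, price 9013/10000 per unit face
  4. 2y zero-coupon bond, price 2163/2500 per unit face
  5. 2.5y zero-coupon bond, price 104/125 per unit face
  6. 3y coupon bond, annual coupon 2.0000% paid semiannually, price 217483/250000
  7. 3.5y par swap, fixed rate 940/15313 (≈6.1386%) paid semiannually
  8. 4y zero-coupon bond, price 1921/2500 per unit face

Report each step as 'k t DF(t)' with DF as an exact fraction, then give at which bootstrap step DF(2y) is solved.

1 1/2 4861/5000
2 1 9257/10000
3 3/2 9013/10000
4 2 2163/2500
5 5/2 104/125
6 3 1021/1250
7 7/2 203/250
8 4 1921/2500
DF(2y) is solved at step 4

step 1 [0.5y] zero: DF = P = 4861/5000 ≈ 0.972200
step 2 [1y] zero: DF = P = 9257/10000 ≈ 0.925700
step 3 [1.5y] zero: DF = P = 9013/10000 ≈ 0.901300
step 4 [2y] zero: DF = P = 2163/2500 ≈ 0.865200
step 5 [2.5y] zero: DF = P = 104/125 ≈ 0.832000
step 6 [3y] bond c/2=1/100: DF=(217483/250000 − 1/100·(0.972200+0.925700+0.901300+0.865200+0.832000))/(1+1/100) = 1021/1250 ≈ 0.816800
step 7 [3.5y] swap r/2=470/15313: DF=(1 − 470/15313·(0.972200+0.925700+0.901300+0.865200+0.832000+0.816800))/(1+470/15313) = 203/250 ≈ 0.812000
step 8 [4y] zero: DF = P = 1921/2500 ≈ 0.768400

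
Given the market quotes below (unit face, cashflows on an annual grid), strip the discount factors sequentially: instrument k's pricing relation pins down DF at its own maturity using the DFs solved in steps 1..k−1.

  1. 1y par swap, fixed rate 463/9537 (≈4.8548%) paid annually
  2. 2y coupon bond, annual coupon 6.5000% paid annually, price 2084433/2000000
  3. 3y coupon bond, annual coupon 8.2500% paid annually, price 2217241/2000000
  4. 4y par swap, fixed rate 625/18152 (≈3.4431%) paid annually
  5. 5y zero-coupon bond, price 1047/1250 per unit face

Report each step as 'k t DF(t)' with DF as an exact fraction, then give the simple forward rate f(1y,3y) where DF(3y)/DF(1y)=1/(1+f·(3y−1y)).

step 1 [1y] swap r/1=463/9537: DF=(1 − 463/9537·(0))/(1+463/9537) = 9537/10000 ≈ 0.953700
step 2 [2y] bond c/1=13/200: DF=(2084433/2000000 − 13/200·(0.953700))/(1+13/200) = 2301/2500 ≈ 0.920400
step 3 [3y] bond c/1=33/400: DF=(2217241/2000000 − 33/400·(0.953700+0.920400))/(1+33/400) = 8813/10000 ≈ 0.881300
step 4 [4y] swap r/1=625/18152: DF=(1 − 625/18152·(0.953700+0.920400+0.881300))/(1+625/18152) = 7/8 ≈ 0.875000
step 5 [5y] zero: DF = P = 1047/1250 ≈ 0.837600

1 1 9537/10000
2 2 2301/2500
3 3 8813/10000
4 4 7/8
5 5 1047/1250
f(1y,3y) = ((9537/10000)/(8813/10000) − 1)/(2) = 362/8813 ≈ 4.1076%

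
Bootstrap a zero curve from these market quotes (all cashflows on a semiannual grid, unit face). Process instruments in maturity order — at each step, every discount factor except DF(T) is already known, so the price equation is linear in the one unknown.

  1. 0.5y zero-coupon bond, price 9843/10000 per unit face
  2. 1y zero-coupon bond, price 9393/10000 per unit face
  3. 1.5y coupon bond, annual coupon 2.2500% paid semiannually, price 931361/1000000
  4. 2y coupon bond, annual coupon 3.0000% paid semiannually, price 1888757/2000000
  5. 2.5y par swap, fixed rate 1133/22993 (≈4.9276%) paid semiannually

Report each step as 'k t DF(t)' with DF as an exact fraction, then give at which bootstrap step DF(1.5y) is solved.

step 1 [0.5y] zero: DF = P = 9843/10000 ≈ 0.984300
step 2 [1y] zero: DF = P = 9393/10000 ≈ 0.939300
step 3 [1.5y] bond c/2=9/800: DF=(931361/1000000 − 9/800·(0.984300+0.939300))/(1+9/800) = 2249/2500 ≈ 0.899600
step 4 [2y] bond c/2=3/200: DF=(1888757/2000000 − 3/200·(0.984300+0.939300+0.899600))/(1+3/200) = 8887/10000 ≈ 0.888700
step 5 [2.5y] swap r/2=1133/45986: DF=(1 − 1133/45986·(0.984300+0.939300+0.899600+0.888700))/(1+1133/45986) = 8867/10000 ≈ 0.886700

1 1/2 9843/10000
2 1 9393/10000
3 3/2 2249/2500
4 2 8887/10000
5 5/2 8867/10000
DF(1.5y) is solved at step 3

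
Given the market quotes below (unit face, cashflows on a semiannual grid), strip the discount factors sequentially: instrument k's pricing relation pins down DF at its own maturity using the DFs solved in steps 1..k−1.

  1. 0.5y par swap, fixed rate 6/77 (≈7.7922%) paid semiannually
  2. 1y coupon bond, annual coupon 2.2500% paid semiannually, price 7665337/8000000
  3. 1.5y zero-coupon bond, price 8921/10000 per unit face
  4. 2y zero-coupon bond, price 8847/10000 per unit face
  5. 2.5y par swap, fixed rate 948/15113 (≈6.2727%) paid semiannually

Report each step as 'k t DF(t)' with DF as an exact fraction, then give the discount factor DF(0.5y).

1 1/2 77/80
2 1 1171/1250
3 3/2 8921/10000
4 2 8847/10000
5 5/2 4289/5000
DF(0.5y) = 77/80 ≈ 0.962500

step 1 [0.5y] swap r/2=3/77: DF=(1 − 3/77·(0))/(1+3/77) = 77/80 ≈ 0.962500
step 2 [1y] bond c/2=9/800: DF=(7665337/8000000 − 9/800·(0.962500))/(1+9/800) = 1171/1250 ≈ 0.936800
step 3 [1.5y] zero: DF = P = 8921/10000 ≈ 0.892100
step 4 [2y] zero: DF = P = 8847/10000 ≈ 0.884700
step 5 [2.5y] swap r/2=474/15113: DF=(1 − 474/15113·(0.962500+0.936800+0.892100+0.884700))/(1+474/15113) = 4289/5000 ≈ 0.857800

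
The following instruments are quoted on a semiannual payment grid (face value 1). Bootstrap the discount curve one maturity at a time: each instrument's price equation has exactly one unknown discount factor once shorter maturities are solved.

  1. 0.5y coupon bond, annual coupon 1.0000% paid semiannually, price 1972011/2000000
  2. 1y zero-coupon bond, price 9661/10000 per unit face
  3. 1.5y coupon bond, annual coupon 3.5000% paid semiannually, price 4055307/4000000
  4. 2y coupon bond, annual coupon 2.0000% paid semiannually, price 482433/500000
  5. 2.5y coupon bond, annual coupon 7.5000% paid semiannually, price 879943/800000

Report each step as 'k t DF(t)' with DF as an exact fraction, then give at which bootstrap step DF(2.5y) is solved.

step 1 [0.5y] bond c/2=1/200: DF=(1972011/2000000 − 1/200·(0))/(1+1/200) = 9811/10000 ≈ 0.981100
step 2 [1y] zero: DF = P = 9661/10000 ≈ 0.966100
step 3 [1.5y] bond c/2=7/400: DF=(4055307/4000000 − 7/400·(0.981100+0.966100))/(1+7/400) = 9629/10000 ≈ 0.962900
step 4 [2y] bond c/2=1/100: DF=(482433/500000 − 1/100·(0.981100+0.966100+0.962900))/(1+1/100) = 1853/2000 ≈ 0.926500
step 5 [2.5y] bond c/2=3/80: DF=(879943/800000 − 3/80·(0.981100+0.966100+0.962900+0.926500))/(1+3/80) = 1843/2000 ≈ 0.921500

1 1/2 9811/10000
2 1 9661/10000
3 3/2 9629/10000
4 2 1853/2000
5 5/2 1843/2000
DF(2.5y) is solved at step 5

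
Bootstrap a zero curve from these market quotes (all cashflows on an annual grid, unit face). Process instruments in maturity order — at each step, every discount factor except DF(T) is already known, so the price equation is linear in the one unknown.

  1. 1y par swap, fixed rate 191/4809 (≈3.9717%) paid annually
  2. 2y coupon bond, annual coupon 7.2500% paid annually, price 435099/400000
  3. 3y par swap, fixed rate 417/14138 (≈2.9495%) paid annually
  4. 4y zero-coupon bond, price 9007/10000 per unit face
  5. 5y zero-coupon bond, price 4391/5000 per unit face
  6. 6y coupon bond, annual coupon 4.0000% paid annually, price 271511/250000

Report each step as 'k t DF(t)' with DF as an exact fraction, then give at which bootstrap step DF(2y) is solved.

step 1 [1y] swap r/1=191/4809: DF=(1 − 191/4809·(0))/(1+191/4809) = 4809/5000 ≈ 0.961800
step 2 [2y] bond c/1=29/400: DF=(435099/400000 − 29/400·(0.961800))/(1+29/400) = 2373/2500 ≈ 0.949200
step 3 [3y] swap r/1=417/14138: DF=(1 − 417/14138·(0.961800+0.949200))/(1+417/14138) = 4583/5000 ≈ 0.916600
step 4 [4y] zero: DF = P = 9007/10000 ≈ 0.900700
step 5 [5y] zero: DF = P = 4391/5000 ≈ 0.878200
step 6 [6y] bond c/1=1/25: DF=(271511/250000 − 1/25·(0.961800+0.949200+0.916600+0.900700+0.878200))/(1+1/25) = 8671/10000 ≈ 0.867100

1 1 4809/5000
2 2 2373/2500
3 3 4583/5000
4 4 9007/10000
5 5 4391/5000
6 6 8671/10000
DF(2y) is solved at step 2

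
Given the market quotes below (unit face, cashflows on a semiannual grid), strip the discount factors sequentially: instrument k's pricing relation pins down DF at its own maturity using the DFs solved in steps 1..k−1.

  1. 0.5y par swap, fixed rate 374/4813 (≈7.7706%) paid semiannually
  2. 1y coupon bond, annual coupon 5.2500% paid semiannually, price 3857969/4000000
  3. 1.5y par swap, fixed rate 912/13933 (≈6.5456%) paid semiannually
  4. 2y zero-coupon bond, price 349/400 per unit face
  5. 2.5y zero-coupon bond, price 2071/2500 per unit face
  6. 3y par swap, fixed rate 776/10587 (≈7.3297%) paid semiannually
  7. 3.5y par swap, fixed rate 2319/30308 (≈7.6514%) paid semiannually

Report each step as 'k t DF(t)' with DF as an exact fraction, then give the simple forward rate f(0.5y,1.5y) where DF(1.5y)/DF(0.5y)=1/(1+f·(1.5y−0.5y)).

1 1/2 4813/5000
2 1 572/625
3 3/2 568/625
4 2 349/400
5 5/2 2071/2500
6 3 403/500
7 7/2 7681/10000
f(0.5y,1.5y) = ((4813/5000)/(568/625) − 1)/(1) = 269/4544 ≈ 5.9199%

step 1 [0.5y] swap r/2=187/4813: DF=(1 − 187/4813·(0))/(1+187/4813) = 4813/5000 ≈ 0.962600
step 2 [1y] bond c/2=21/800: DF=(3857969/4000000 − 21/800·(0.962600))/(1+21/800) = 572/625 ≈ 0.915200
step 3 [1.5y] swap r/2=456/13933: DF=(1 − 456/13933·(0.962600+0.915200))/(1+456/13933) = 568/625 ≈ 0.908800
step 4 [2y] zero: DF = P = 349/400 ≈ 0.872500
step 5 [2.5y] zero: DF = P = 2071/2500 ≈ 0.828400
step 6 [3y] swap r/2=388/10587: DF=(1 − 388/10587·(0.962600+0.915200+0.908800+0.872500+0.828400))/(1+388/10587) = 403/500 ≈ 0.806000
step 7 [3.5y] swap r/2=2319/60616: DF=(1 − 2319/60616·(0.962600+0.915200+0.908800+0.872500+0.828400+0.806000))/(1+2319/60616) = 7681/10000 ≈ 0.768100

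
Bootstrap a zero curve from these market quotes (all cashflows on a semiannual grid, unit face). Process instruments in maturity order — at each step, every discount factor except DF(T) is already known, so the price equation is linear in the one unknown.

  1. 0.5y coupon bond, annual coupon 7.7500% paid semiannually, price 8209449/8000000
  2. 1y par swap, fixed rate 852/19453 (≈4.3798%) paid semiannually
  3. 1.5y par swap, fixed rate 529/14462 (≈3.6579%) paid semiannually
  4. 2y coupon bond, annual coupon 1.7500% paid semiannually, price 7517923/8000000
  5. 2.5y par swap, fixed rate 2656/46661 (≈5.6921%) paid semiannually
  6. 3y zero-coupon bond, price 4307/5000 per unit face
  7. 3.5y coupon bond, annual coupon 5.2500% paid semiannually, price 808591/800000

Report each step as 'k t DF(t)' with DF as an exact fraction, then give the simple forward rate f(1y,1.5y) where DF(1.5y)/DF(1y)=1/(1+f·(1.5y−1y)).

1 1/2 9879/10000
2 1 4787/5000
3 3/2 9471/10000
4 2 1813/2000
5 5/2 542/625
6 3 4307/5000
7 7/2 1687/2000
f(1y,1.5y) = ((4787/5000)/(9471/10000) − 1)/(1/2) = 206/9471 ≈ 2.1751%

step 1 [0.5y] bond c/2=31/800: DF=(8209449/8000000 − 31/800·(0))/(1+31/800) = 9879/10000 ≈ 0.987900
step 2 [1y] swap r/2=426/19453: DF=(1 − 426/19453·(0.987900))/(1+426/19453) = 4787/5000 ≈ 0.957400
step 3 [1.5y] swap r/2=529/28924: DF=(1 − 529/28924·(0.987900+0.957400))/(1+529/28924) = 9471/10000 ≈ 0.947100
step 4 [2y] bond c/2=7/800: DF=(7517923/8000000 − 7/800·(0.987900+0.957400+0.947100))/(1+7/800) = 1813/2000 ≈ 0.906500
step 5 [2.5y] swap r/2=1328/46661: DF=(1 − 1328/46661·(0.987900+0.957400+0.947100+0.906500))/(1+1328/46661) = 542/625 ≈ 0.867200
step 6 [3y] zero: DF = P = 4307/5000 ≈ 0.861400
step 7 [3.5y] bond c/2=21/800: DF=(808591/800000 − 21/800·(0.987900+0.957400+0.947100+0.906500+0.867200+0.861400))/(1+21/800) = 1687/2000 ≈ 0.843500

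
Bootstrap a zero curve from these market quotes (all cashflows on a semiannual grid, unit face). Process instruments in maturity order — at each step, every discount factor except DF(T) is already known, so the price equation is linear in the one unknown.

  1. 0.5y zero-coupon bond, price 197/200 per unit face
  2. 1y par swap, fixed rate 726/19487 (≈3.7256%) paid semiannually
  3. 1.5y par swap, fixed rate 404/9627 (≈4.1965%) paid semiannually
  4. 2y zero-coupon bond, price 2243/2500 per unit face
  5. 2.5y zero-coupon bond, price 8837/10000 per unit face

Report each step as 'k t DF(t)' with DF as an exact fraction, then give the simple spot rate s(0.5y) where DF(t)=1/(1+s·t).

step 1 [0.5y] zero: DF = P = 197/200 ≈ 0.985000
step 2 [1y] swap r/2=363/19487: DF=(1 − 363/19487·(0.985000))/(1+363/19487) = 9637/10000 ≈ 0.963700
step 3 [1.5y] swap r/2=202/9627: DF=(1 − 202/9627·(0.985000+0.963700))/(1+202/9627) = 4697/5000 ≈ 0.939400
step 4 [2y] zero: DF = P = 2243/2500 ≈ 0.897200
step 5 [2.5y] zero: DF = P = 8837/10000 ≈ 0.883700

1 1/2 197/200
2 1 9637/10000
3 3/2 4697/5000
4 2 2243/2500
5 5/2 8837/10000
s(0.5y) = (1/(197/200) − 1)/(1/2) = 6/197 ≈ 3.0457%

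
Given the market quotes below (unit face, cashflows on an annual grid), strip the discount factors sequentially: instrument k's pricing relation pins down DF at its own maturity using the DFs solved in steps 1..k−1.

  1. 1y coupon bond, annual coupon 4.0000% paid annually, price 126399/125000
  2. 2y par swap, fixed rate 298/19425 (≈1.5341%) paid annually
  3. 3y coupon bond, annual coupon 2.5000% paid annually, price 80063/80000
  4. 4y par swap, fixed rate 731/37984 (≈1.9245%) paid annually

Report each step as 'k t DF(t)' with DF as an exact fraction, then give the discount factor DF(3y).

step 1 [1y] bond c/1=1/25: DF=(126399/125000 − 1/25·(0))/(1+1/25) = 9723/10000 ≈ 0.972300
step 2 [2y] swap r/1=298/19425: DF=(1 − 298/19425·(0.972300))/(1+298/19425) = 4851/5000 ≈ 0.970200
step 3 [3y] bond c/1=1/40: DF=(80063/80000 − 1/40·(0.972300+0.970200))/(1+1/40) = 929/1000 ≈ 0.929000
step 4 [4y] swap r/1=731/37984: DF=(1 − 731/37984·(0.972300+0.970200+0.929000))/(1+731/37984) = 9269/10000 ≈ 0.926900

1 1 9723/10000
2 2 4851/5000
3 3 929/1000
4 4 9269/10000
DF(3y) = 929/1000 ≈ 0.929000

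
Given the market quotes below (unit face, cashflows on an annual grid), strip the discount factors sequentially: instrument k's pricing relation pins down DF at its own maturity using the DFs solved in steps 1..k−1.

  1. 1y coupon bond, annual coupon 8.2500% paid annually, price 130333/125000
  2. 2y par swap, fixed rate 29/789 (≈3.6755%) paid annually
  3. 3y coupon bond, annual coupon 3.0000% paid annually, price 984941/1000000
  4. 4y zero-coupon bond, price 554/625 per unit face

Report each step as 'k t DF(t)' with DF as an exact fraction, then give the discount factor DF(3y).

1 1 602/625
2 2 1163/1250
3 3 9011/10000
4 4 554/625
DF(3y) = 9011/10000 ≈ 0.901100

step 1 [1y] bond c/1=33/400: DF=(130333/125000 − 33/400·(0))/(1+33/400) = 602/625 ≈ 0.963200
step 2 [2y] swap r/1=29/789: DF=(1 − 29/789·(0.963200))/(1+29/789) = 1163/1250 ≈ 0.930400
step 3 [3y] bond c/1=3/100: DF=(984941/1000000 − 3/100·(0.963200+0.930400))/(1+3/100) = 9011/10000 ≈ 0.901100
step 4 [4y] zero: DF = P = 554/625 ≈ 0.886400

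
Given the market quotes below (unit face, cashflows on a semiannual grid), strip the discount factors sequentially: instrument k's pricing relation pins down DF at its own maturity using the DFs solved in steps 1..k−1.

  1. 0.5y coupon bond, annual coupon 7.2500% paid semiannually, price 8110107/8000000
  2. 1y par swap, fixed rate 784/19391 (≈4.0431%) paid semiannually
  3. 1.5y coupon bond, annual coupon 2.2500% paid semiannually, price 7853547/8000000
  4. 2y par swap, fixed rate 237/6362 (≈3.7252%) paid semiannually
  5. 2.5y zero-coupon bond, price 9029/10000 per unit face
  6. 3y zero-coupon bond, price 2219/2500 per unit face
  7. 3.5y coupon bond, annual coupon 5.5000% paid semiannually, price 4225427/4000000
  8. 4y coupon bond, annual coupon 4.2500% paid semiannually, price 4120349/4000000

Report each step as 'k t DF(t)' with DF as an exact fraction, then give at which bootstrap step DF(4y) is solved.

1 1/2 9783/10000
2 1 1201/1250
3 3/2 2373/2500
4 2 9289/10000
5 5/2 9029/10000
6 3 2219/2500
7 7/2 439/500
8 4 8737/10000
DF(4y) is solved at step 8

step 1 [0.5y] bond c/2=29/800: DF=(8110107/8000000 − 29/800·(0))/(1+29/800) = 9783/10000 ≈ 0.978300
step 2 [1y] swap r/2=392/19391: DF=(1 − 392/19391·(0.978300))/(1+392/19391) = 1201/1250 ≈ 0.960800
step 3 [1.5y] bond c/2=9/800: DF=(7853547/8000000 − 9/800·(0.978300+0.960800))/(1+9/800) = 2373/2500 ≈ 0.949200
step 4 [2y] swap r/2=237/12724: DF=(1 − 237/12724·(0.978300+0.960800+0.949200))/(1+237/12724) = 9289/10000 ≈ 0.928900
step 5 [2.5y] zero: DF = P = 9029/10000 ≈ 0.902900
step 6 [3y] zero: DF = P = 2219/2500 ≈ 0.887600
step 7 [3.5y] bond c/2=11/400: DF=(4225427/4000000 − 11/400·(0.978300+0.960800+0.949200+0.928900+0.902900+0.887600))/(1+11/400) = 439/500 ≈ 0.878000
step 8 [4y] bond c/2=17/800: DF=(4120349/4000000 − 17/800·(0.978300+0.960800+0.949200+0.928900+0.902900+0.887600+0.878000))/(1+17/800) = 8737/10000 ≈ 0.873700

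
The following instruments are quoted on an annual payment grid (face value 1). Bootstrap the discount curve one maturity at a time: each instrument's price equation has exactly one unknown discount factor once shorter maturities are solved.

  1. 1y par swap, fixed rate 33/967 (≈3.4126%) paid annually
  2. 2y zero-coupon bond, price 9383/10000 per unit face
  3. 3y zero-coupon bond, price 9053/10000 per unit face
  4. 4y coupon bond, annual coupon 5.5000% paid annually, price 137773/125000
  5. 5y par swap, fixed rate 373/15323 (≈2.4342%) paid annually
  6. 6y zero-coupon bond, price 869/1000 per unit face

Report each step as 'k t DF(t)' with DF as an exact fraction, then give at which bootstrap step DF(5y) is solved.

step 1 [1y] swap r/1=33/967: DF=(1 − 33/967·(0))/(1+33/967) = 967/1000 ≈ 0.967000
step 2 [2y] zero: DF = P = 9383/10000 ≈ 0.938300
step 3 [3y] zero: DF = P = 9053/10000 ≈ 0.905300
step 4 [4y] bond c/1=11/200: DF=(137773/125000 − 11/200·(0.967000+0.938300+0.905300))/(1+11/200) = 4491/5000 ≈ 0.898200
step 5 [5y] swap r/1=373/15323: DF=(1 − 373/15323·(0.967000+0.938300+0.905300+0.898200))/(1+373/15323) = 8881/10000 ≈ 0.888100
step 6 [6y] zero: DF = P = 869/1000 ≈ 0.869000

1 1 967/1000
2 2 9383/10000
3 3 9053/10000
4 4 4491/5000
5 5 8881/10000
6 6 869/1000
DF(5y) is solved at step 5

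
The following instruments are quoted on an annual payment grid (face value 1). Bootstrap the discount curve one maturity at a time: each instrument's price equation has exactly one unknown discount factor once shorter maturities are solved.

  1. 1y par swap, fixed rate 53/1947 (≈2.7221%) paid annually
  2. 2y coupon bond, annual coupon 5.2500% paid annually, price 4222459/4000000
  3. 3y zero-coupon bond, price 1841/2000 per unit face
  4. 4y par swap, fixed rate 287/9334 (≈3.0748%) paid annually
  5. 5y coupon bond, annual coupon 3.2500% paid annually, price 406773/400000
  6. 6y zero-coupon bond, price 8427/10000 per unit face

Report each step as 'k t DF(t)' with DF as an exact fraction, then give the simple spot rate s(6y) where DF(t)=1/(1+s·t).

step 1 [1y] swap r/1=53/1947: DF=(1 − 53/1947·(0))/(1+53/1947) = 1947/2000 ≈ 0.973500
step 2 [2y] bond c/1=21/400: DF=(4222459/4000000 − 21/400·(0.973500))/(1+21/400) = 1193/1250 ≈ 0.954400
step 3 [3y] zero: DF = P = 1841/2000 ≈ 0.920500
step 4 [4y] swap r/1=287/9334: DF=(1 − 287/9334·(0.973500+0.954400+0.920500))/(1+287/9334) = 2213/2500 ≈ 0.885200
step 5 [5y] bond c/1=13/400: DF=(406773/400000 − 13/400·(0.973500+0.954400+0.920500+0.885200))/(1+13/400) = 4337/5000 ≈ 0.867400
step 6 [6y] zero: DF = P = 8427/10000 ≈ 0.842700

1 1 1947/2000
2 2 1193/1250
3 3 1841/2000
4 4 2213/2500
5 5 4337/5000
6 6 8427/10000
s(6y) = (1/(8427/10000) − 1)/(6) = 1573/50562 ≈ 3.1110%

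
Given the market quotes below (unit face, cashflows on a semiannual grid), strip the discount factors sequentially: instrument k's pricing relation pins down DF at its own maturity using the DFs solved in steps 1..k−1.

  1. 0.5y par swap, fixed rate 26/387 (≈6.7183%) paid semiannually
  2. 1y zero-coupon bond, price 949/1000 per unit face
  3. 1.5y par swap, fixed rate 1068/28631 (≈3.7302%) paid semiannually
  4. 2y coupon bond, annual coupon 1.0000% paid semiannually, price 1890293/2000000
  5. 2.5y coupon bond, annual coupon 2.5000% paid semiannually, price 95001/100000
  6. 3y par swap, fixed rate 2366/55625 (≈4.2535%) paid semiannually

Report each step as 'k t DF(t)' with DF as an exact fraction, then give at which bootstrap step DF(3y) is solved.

step 1 [0.5y] swap r/2=13/387: DF=(1 − 13/387·(0))/(1+13/387) = 387/400 ≈ 0.967500
step 2 [1y] zero: DF = P = 949/1000 ≈ 0.949000
step 3 [1.5y] swap r/2=534/28631: DF=(1 − 534/28631·(0.967500+0.949000))/(1+534/28631) = 4733/5000 ≈ 0.946600
step 4 [2y] bond c/2=1/200: DF=(1890293/2000000 − 1/200·(0.967500+0.949000+0.946600))/(1+1/200) = 4631/5000 ≈ 0.926200
step 5 [2.5y] bond c/2=1/80: DF=(95001/100000 − 1/80·(0.967500+0.949000+0.946600+0.926200))/(1+1/80) = 1783/2000 ≈ 0.891500
step 6 [3y] swap r/2=1183/55625: DF=(1 − 1183/55625·(0.967500+0.949000+0.946600+0.926200+0.891500))/(1+1183/55625) = 8817/10000 ≈ 0.881700

1 1/2 387/400
2 1 949/1000
3 3/2 4733/5000
4 2 4631/5000
5 5/2 1783/2000
6 3 8817/10000
DF(3y) is solved at step 6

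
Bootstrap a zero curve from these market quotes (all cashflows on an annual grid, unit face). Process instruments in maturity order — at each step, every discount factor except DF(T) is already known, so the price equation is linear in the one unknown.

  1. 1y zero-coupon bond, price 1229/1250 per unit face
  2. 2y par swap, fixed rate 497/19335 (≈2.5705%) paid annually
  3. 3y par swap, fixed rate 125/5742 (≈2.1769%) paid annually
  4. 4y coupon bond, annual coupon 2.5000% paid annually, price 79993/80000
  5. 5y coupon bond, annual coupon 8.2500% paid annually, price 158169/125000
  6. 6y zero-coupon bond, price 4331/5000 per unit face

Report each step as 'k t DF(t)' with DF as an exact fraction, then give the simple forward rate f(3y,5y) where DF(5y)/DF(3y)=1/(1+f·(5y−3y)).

1 1 1229/1250
2 2 9503/10000
3 3 15/16
4 4 1811/2000
5 5 8811/10000
6 6 4331/5000
f(3y,5y) = ((15/16)/(8811/10000) − 1)/(2) = 94/2937 ≈ 3.2005%

step 1 [1y] zero: DF = P = 1229/1250 ≈ 0.983200
step 2 [2y] swap r/1=497/19335: DF=(1 − 497/19335·(0.983200))/(1+497/19335) = 9503/10000 ≈ 0.950300
step 3 [3y] swap r/1=125/5742: DF=(1 − 125/5742·(0.983200+0.950300))/(1+125/5742) = 15/16 ≈ 0.937500
step 4 [4y] bond c/1=1/40: DF=(79993/80000 − 1/40·(0.983200+0.950300+0.937500))/(1+1/40) = 1811/2000 ≈ 0.905500
step 5 [5y] bond c/1=33/400: DF=(158169/125000 − 33/400·(0.983200+0.950300+0.937500+0.905500))/(1+33/400) = 8811/10000 ≈ 0.881100
step 6 [6y] zero: DF = P = 4331/5000 ≈ 0.866200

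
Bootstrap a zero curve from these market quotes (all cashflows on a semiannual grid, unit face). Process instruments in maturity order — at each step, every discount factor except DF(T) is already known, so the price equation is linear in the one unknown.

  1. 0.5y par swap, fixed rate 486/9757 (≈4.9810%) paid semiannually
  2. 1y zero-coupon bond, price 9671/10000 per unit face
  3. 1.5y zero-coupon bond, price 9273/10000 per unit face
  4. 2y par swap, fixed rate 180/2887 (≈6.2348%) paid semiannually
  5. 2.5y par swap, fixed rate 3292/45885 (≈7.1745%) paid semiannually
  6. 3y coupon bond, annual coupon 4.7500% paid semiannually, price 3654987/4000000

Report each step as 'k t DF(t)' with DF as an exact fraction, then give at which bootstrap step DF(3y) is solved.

step 1 [0.5y] swap r/2=243/9757: DF=(1 − 243/9757·(0))/(1+243/9757) = 9757/10000 ≈ 0.975700
step 2 [1y] zero: DF = P = 9671/10000 ≈ 0.967100
step 3 [1.5y] zero: DF = P = 9273/10000 ≈ 0.927300
step 4 [2y] swap r/2=90/2887: DF=(1 − 90/2887·(0.975700+0.967100+0.927300))/(1+90/2887) = 883/1000 ≈ 0.883000
step 5 [2.5y] swap r/2=1646/45885: DF=(1 − 1646/45885·(0.975700+0.967100+0.927300+0.883000))/(1+1646/45885) = 4177/5000 ≈ 0.835400
step 6 [3y] bond c/2=19/800: DF=(3654987/4000000 − 19/800·(0.975700+0.967100+0.927300+0.883000+0.835400))/(1+19/800) = 7861/10000 ≈ 0.786100

1 1/2 9757/10000
2 1 9671/10000
3 3/2 9273/10000
4 2 883/1000
5 5/2 4177/5000
6 3 7861/10000
DF(3y) is solved at step 6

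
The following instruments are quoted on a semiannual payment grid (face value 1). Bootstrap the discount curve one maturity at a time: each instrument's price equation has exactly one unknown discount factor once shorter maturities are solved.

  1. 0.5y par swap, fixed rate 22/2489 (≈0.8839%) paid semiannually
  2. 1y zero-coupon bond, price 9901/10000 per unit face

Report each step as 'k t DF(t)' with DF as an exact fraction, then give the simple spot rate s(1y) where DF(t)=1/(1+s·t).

1 1/2 2489/2500
2 1 9901/10000
s(1y) = (1/(9901/10000) − 1)/(1) = 99/9901 ≈ 0.9999%

step 1 [0.5y] swap r/2=11/2489: DF=(1 − 11/2489·(0))/(1+11/2489) = 2489/2500 ≈ 0.995600
step 2 [1y] zero: DF = P = 9901/10000 ≈ 0.990100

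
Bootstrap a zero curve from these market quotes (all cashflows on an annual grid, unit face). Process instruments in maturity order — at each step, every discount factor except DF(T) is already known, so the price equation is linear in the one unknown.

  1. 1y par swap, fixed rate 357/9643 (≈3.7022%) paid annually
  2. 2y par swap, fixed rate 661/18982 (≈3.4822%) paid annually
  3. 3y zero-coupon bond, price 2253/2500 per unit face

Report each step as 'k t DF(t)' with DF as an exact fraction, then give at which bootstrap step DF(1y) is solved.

1 1 9643/10000
2 2 9339/10000
3 3 2253/2500
DF(1y) is solved at step 1

step 1 [1y] swap r/1=357/9643: DF=(1 − 357/9643·(0))/(1+357/9643) = 9643/10000 ≈ 0.964300
step 2 [2y] swap r/1=661/18982: DF=(1 − 661/18982·(0.964300))/(1+661/18982) = 9339/10000 ≈ 0.933900
step 3 [3y] zero: DF = P = 2253/2500 ≈ 0.901200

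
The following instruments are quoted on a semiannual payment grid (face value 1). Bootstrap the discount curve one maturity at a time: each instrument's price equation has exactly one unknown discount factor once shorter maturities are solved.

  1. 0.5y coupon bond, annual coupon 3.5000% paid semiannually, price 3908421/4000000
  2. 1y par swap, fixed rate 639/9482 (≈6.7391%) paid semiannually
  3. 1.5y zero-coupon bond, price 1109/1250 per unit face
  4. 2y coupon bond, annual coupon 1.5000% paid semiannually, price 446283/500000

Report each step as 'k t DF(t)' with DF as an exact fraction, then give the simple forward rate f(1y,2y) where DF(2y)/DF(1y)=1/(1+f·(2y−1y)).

1 1/2 9603/10000
2 1 9361/10000
3 3/2 1109/1250
4 2 2163/2500
f(1y,2y) = ((9361/10000)/(2163/2500) − 1)/(1) = 709/8652 ≈ 8.1946%

step 1 [0.5y] bond c/2=7/400: DF=(3908421/4000000 − 7/400·(0))/(1+7/400) = 9603/10000 ≈ 0.960300
step 2 [1y] swap r/2=639/18964: DF=(1 − 639/18964·(0.960300))/(1+639/18964) = 9361/10000 ≈ 0.936100
step 3 [1.5y] zero: DF = P = 1109/1250 ≈ 0.887200
step 4 [2y] bond c/2=3/400: DF=(446283/500000 − 3/400·(0.960300+0.936100+0.887200))/(1+3/400) = 2163/2500 ≈ 0.865200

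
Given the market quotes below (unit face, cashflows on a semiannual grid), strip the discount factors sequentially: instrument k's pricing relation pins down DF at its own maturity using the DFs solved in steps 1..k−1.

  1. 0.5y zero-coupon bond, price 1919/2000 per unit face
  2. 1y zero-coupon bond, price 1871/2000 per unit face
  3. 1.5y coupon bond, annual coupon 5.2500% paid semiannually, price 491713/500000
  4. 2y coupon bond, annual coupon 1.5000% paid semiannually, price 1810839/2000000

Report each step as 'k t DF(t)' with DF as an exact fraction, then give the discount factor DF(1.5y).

step 1 [0.5y] zero: DF = P = 1919/2000 ≈ 0.959500
step 2 [1y] zero: DF = P = 1871/2000 ≈ 0.935500
step 3 [1.5y] bond c/2=21/800: DF=(491713/500000 − 21/800·(0.959500+0.935500))/(1+21/800) = 4549/5000 ≈ 0.909800
step 4 [2y] bond c/2=3/400: DF=(1810839/2000000 − 3/400·(0.959500+0.935500+0.909800))/(1+3/400) = 4389/5000 ≈ 0.877800

1 1/2 1919/2000
2 1 1871/2000
3 3/2 4549/5000
4 2 4389/5000
DF(1.5y) = 4549/5000 ≈ 0.909800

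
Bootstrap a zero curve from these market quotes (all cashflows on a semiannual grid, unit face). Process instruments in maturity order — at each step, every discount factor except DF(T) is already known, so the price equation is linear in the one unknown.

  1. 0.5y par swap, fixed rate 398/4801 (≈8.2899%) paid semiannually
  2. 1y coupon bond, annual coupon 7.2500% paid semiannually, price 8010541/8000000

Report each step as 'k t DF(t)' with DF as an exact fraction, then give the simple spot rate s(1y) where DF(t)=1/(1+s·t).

step 1 [0.5y] swap r/2=199/4801: DF=(1 − 199/4801·(0))/(1+199/4801) = 4801/5000 ≈ 0.960200
step 2 [1y] bond c/2=29/800: DF=(8010541/8000000 − 29/800·(0.960200))/(1+29/800) = 9327/10000 ≈ 0.932700

1 1/2 4801/5000
2 1 9327/10000
s(1y) = (1/(9327/10000) − 1)/(1) = 673/9327 ≈ 7.2156%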